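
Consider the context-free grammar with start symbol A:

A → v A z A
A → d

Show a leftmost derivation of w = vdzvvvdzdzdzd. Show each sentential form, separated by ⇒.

A⇒vAzA⇒vdzA⇒vdzvAzA⇒vdzvvAzAzA⇒vdzvvvAzAzAzA⇒vdzvvvdzAzAzA⇒vdzvvvdzdzAzA⇒vdzvvvdzdzdzA⇒vdzvvvdzdzdzd

A ⇒ vAzA   [A → v A z A]
vAzA ⇒ vdzA   [A → d]
vdzA ⇒ vdzvAzA   [A → v A z A]
vdzvAzA ⇒ vdzvvAzAzA   [A → v A z A]
vdzvvAzAzA ⇒ vdzvvvAzAzAzA   [A → v A z A]
vdzvvvAzAzAzA ⇒ vdzvvvdzAzAzA   [A → d]
vdzvvvdzAzAzA ⇒ vdzvvvdzdzAzA   [A → d]
vdzvvvdzdzAzA ⇒ vdzvvvdzdzdzA   [A → d]
vdzvvvdzdzdzA ⇒ vdzvvvdzdzdzd   [A → d]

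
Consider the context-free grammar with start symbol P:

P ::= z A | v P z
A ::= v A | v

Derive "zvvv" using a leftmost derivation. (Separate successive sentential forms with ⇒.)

P ⇒ zA ⇒ zvA ⇒ zvvA ⇒ zvvv

P ⇒ zA   [P ::= z A]
zA ⇒ zvA   [A ::= v A]
zvA ⇒ zvvA   [A ::= v A]
zvvA ⇒ zvvv   [A ::= v]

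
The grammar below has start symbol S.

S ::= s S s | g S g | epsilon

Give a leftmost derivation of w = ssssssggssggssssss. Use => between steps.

S => sSs   [S ::= s S s]
sSs => ssSss   [S ::= s S s]
ssSss => sssSsss   [S ::= s S s]
sssSsss => ssssSssss   [S ::= s S s]
ssssSssss => sssssSsssss   [S ::= s S s]
sssssSsssss => ssssssSssssss   [S ::= s S s]
ssssssSssssss => ssssssgSgssssss   [S ::= g S g]
ssssssgSgssssss => ssssssggSggssssss   [S ::= g S g]
ssssssggSggssssss => ssssssggsSsggssssss   [S ::= s S s]
ssssssggsSsggssssss => ssssssggssggssssss   [S ::= epsilon]

S => sSs => ssSss => sssSsss => ssssSssss => sssssSsssss => ssssssSssssss => ssssssgSgssssss => ssssssggSggssssss => ssssssggsSsggssssss => ssssssggssggssssss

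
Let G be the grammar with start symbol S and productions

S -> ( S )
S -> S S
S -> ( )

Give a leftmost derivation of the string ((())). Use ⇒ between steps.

S ⇒ (S) ⇒ ((S)) ⇒ ((()))

S ⇒ (S)   [S -> ( S )]
(S) ⇒ ((S))   [S -> ( S )]
((S)) ⇒ ((()))   [S -> ( )]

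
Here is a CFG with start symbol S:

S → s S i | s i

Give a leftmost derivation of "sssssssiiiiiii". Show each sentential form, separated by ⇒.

S⇒sSi⇒ssSii⇒sssSiii⇒ssssSiiii⇒sssssSiiiii⇒ssssssSiiiiii⇒sssssssiiiiiii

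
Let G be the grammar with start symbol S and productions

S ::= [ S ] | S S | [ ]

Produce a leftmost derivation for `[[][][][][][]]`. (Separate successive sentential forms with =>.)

S => [S]   [S ::= [ S ]]
[S] => [SS]   [S ::= S S]
[SS] => [SSS]   [S ::= S S]
[SSS] => [SSSS]   [S ::= S S]
[SSSS] => [SSSSS]   [S ::= S S]
[SSSSS] => [SSSSSS]   [S ::= S S]
[SSSSSS] => [[]SSSSS]   [S ::= [ ]]
[[]SSSSS] => [[][]SSSS]   [S ::= [ ]]
[[][]SSSS] => [[][][]SSS]   [S ::= [ ]]
[[][][]SSS] => [[][][][]SS]   [S ::= [ ]]
[[][][][]SS] => [[][][][][]S]   [S ::= [ ]]
[[][][][][]S] => [[][][][][][]]   [S ::= [ ]]

S=>[S]=>[SS]=>[SSS]=>[SSSS]=>[SSSSS]=>[SSSSSS]=>[[]SSSSS]=>[[][]SSSS]=>[[][][]SSS]=>[[][][][]SS]=>[[][][][][]S]=>[[][][][][][]]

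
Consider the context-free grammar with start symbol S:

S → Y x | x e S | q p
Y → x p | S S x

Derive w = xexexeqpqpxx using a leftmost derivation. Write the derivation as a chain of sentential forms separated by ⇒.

S ⇒ xeS ⇒ xeYx ⇒ xeSSxx ⇒ xexeSSxx ⇒ xexexeSSxx ⇒ xexexeqpSxx ⇒ xexexeqpqpxx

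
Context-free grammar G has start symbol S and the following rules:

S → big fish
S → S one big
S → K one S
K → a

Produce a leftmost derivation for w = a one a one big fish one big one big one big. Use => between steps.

S => K one S   [S → K one S]
K one S => a one S   [K → a]
a one S => a one S one big   [S → S one big]
a one S one big => a one S one big one big   [S → S one big]
a one S one big one big => a one S one big one big one big   [S → S one big]
a one S one big one big one big => a one K one S one big one big one big   [S → K one S]
a one K one S one big one big one big => a one a one S one big one big one big   [K → a]
a one a one S one big one big one big => a one a one big fish one big one big one big   [S → big fish]

S => K one S => a one S => a one S one big => a one S one big one big => a one S one big one big one big => a one K one S one big one big one big => a one a one S one big one big one big => a one a one big fish one big one big one big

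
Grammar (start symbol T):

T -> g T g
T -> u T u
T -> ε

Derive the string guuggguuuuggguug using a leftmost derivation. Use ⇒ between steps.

T ⇒ gTg   [T -> g T g]
gTg ⇒ guTug   [T -> u T u]
guTug ⇒ guuTuug   [T -> u T u]
guuTuug ⇒ guugTguug   [T -> g T g]
guugTguug ⇒ guuggTgguug   [T -> g T g]
guuggTgguug ⇒ guugggTggguug   [T -> g T g]
guugggTggguug ⇒ guuggguTuggguug   [T -> u T u]
guuggguTuggguug ⇒ guuggguuTuuggguug   [T -> u T u]
guuggguuTuuggguug ⇒ guuggguuuuggguug   [T -> ε]

T⇒gTg⇒guTug⇒guuTuug⇒guugTguug⇒guuggTgguug⇒guugggTggguug⇒guuggguTuggguug⇒guuggguuTuuggguug⇒guuggguuuuggguug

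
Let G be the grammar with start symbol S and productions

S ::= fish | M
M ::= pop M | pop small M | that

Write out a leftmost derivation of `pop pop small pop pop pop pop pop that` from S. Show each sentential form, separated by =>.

S => M => pop M => pop pop small M => pop pop small pop M => pop pop small pop pop M => pop pop small pop pop pop M => pop pop small pop pop pop pop M => pop pop small pop pop pop pop pop M => pop pop small pop pop pop pop pop that

S => M   [S ::= M]
M => pop M   [M ::= pop M]
pop M => pop pop small M   [M ::= pop small M]
pop pop small M => pop pop small pop M   [M ::= pop M]
pop pop small pop M => pop pop small pop pop M   [M ::= pop M]
pop pop small pop pop M => pop pop small pop pop pop M   [M ::= pop M]
pop pop small pop pop pop M => pop pop small pop pop pop pop M   [M ::= pop M]
pop pop small pop pop pop pop M => pop pop small pop pop pop pop pop M   [M ::= pop M]
pop pop small pop pop pop pop pop M => pop pop small pop pop pop pop pop that   [M ::= that]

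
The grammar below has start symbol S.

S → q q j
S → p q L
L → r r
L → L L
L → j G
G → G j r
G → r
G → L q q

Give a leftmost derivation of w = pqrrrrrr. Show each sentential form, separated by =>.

S => pqL => pqLL => pqLLL => pqrrLL => pqrrrrL => pqrrrrrr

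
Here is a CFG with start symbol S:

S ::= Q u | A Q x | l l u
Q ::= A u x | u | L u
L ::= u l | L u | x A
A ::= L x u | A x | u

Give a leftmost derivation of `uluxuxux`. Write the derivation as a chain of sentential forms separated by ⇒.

S⇒AQx⇒AxQx⇒LxuxQx⇒LuxuxQx⇒uluxuxQx⇒uluxuxux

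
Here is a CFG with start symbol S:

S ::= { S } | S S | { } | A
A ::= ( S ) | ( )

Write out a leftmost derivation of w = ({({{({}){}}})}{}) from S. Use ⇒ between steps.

S⇒A⇒(S)⇒(SS)⇒({S}S)⇒({A}S)⇒({(S)}S)⇒({({S})}S)⇒({({{S}})}S)⇒({({{SS}})}S)⇒({({{AS}})}S)⇒({({{(S)S}})}S)⇒({({{({})S}})}S)⇒({({{({}){}}})}S)⇒({({{({}){}}})}{})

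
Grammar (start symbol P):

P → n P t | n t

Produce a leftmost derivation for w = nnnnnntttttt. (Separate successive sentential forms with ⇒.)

P ⇒ nPt ⇒ nnPtt ⇒ nnnPttt ⇒ nnnnPtttt ⇒ nnnnnPttttt ⇒ nnnnnntttttt

P ⇒ nPt   [P → n P t]
nPt ⇒ nnPtt   [P → n P t]
nnPtt ⇒ nnnPttt   [P → n P t]
nnnPttt ⇒ nnnnPtttt   [P → n P t]
nnnnPtttt ⇒ nnnnnPttttt   [P → n P t]
nnnnnPttttt ⇒ nnnnnntttttt   [P → n t]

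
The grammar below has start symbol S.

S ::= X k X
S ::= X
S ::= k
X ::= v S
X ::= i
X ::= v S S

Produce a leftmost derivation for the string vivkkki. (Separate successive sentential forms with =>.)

S => XkX   [S ::= X k X]
XkX => vSSkX   [X ::= v S S]
vSSkX => vXSkX   [S ::= X]
vXSkX => viSkX   [X ::= i]
viSkX => viXkX   [S ::= X]
viXkX => vivSSkX   [X ::= v S S]
vivSSkX => vivkSkX   [S ::= k]
vivkSkX => vivkkkX   [S ::= k]
vivkkkX => vivkkki   [X ::= i]

S => XkX => vSSkX => vXSkX => viSkX => viXkX => vivSSkX => vivkSkX => vivkkkX => vivkkki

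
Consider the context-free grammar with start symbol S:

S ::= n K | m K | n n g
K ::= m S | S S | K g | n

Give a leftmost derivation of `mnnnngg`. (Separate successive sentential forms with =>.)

S => mK => mKg => mSSg => mnKSg => mnnSg => mnnnngg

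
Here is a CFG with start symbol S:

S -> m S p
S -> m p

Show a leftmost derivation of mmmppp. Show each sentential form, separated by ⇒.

S ⇒ mSp ⇒ mmSpp ⇒ mmmppp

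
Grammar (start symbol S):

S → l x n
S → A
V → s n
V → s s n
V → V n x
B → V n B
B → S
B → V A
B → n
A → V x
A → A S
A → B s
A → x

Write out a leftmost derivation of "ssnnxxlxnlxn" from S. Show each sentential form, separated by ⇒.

S ⇒ A   [S → A]
A ⇒ AS   [A → A S]
AS ⇒ ASS   [A → A S]
ASS ⇒ VxSS   [A → V x]
VxSS ⇒ VnxxSS   [V → V n x]
VnxxSS ⇒ ssnnxxSS   [V → s s n]
ssnnxxSS ⇒ ssnnxxlxnS   [S → l x n]
ssnnxxlxnS ⇒ ssnnxxlxnlxn   [S → l x n]

S⇒A⇒AS⇒ASS⇒VxSS⇒VnxxSS⇒ssnnxxSS⇒ssnnxxlxnS⇒ssnnxxlxnlxn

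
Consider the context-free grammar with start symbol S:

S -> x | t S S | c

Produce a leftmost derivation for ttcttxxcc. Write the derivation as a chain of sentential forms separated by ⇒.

S ⇒ tSS   [S -> t S S]
tSS ⇒ ttSSS   [S -> t S S]
ttSSS ⇒ ttcSS   [S -> c]
ttcSS ⇒ ttctSSS   [S -> t S S]
ttctSSS ⇒ ttcttSSSS   [S -> t S S]
ttcttSSSS ⇒ ttcttxSSS   [S -> x]
ttcttxSSS ⇒ ttcttxxSS   [S -> x]
ttcttxxSS ⇒ ttcttxxcS   [S -> c]
ttcttxxcS ⇒ ttcttxxcc   [S -> c]

S⇒tSS⇒ttSSS⇒ttcSS⇒ttctSSS⇒ttcttSSSS⇒ttcttxSSS⇒ttcttxxSS⇒ttcttxxcS⇒ttcttxxcc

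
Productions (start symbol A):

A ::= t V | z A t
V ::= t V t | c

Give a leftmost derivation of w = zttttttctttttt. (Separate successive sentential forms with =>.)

A=>zAt=>ztVt=>zttVtt=>ztttVttt=>zttttVtttt=>ztttttVttttt=>zttttttVtttttt=>zttttttctttttt

A => zAt   [A ::= z A t]
zAt => ztVt   [A ::= t V]
ztVt => zttVtt   [V ::= t V t]
zttVtt => ztttVttt   [V ::= t V t]
ztttVttt => zttttVtttt   [V ::= t V t]
zttttVtttt => ztttttVttttt   [V ::= t V t]
ztttttVttttt => zttttttVtttttt   [V ::= t V t]
zttttttVtttttt => zttttttctttttt   [V ::= c]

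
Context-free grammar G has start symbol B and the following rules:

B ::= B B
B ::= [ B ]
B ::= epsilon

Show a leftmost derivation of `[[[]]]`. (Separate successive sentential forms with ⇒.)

B ⇒ BB ⇒ [B]B ⇒ [BB]B ⇒ [BBB]B ⇒ [[B]BB]B ⇒ [[BB]BB]B ⇒ [[BBB]BB]B ⇒ [[[B]BB]BB]B ⇒ [[[]BB]BB]B ⇒ [[[]B]BB]B ⇒ [[[]]BB]B ⇒ [[[]]B]B ⇒ [[[]]]B ⇒ [[[]]]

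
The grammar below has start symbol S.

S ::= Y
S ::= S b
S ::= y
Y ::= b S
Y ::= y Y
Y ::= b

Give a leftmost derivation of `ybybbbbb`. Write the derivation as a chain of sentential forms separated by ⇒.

S ⇒ Sb ⇒ Sbb ⇒ Sbbb ⇒ Ybbb ⇒ yYbbb ⇒ ybSbbb ⇒ ybSbbbb ⇒ ybSbbbbb ⇒ ybybbbbb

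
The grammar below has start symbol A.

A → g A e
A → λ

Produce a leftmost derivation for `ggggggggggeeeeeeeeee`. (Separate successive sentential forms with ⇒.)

A ⇒ gAe   [A → g A e]
gAe ⇒ ggAee   [A → g A e]
ggAee ⇒ gggAeee   [A → g A e]
gggAeee ⇒ ggggAeeee   [A → g A e]
ggggAeeee ⇒ gggggAeeeee   [A → g A e]
gggggAeeeee ⇒ ggggggAeeeeee   [A → g A e]
ggggggAeeeeee ⇒ gggggggAeeeeeee   [A → g A e]
gggggggAeeeeeee ⇒ ggggggggAeeeeeeee   [A → g A e]
ggggggggAeeeeeeee ⇒ gggggggggAeeeeeeeee   [A → g A e]
gggggggggAeeeeeeeee ⇒ ggggggggggAeeeeeeeeee   [A → g A e]
ggggggggggAeeeeeeeeee ⇒ ggggggggggeeeeeeeeee   [A → λ]

A ⇒ gAe ⇒ ggAee ⇒ gggAeee ⇒ ggggAeeee ⇒ gggggAeeeee ⇒ ggggggAeeeeee ⇒ gggggggAeeeeeee ⇒ ggggggggAeeeeeeee ⇒ gggggggggAeeeeeeeee ⇒ ggggggggggAeeeeeeeeee ⇒ ggggggggggeeeeeeeeee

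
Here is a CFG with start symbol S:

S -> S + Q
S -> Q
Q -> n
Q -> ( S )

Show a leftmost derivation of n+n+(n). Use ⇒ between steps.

S ⇒ S+Q   [S -> S + Q]
S+Q ⇒ S+Q+Q   [S -> S + Q]
S+Q+Q ⇒ Q+Q+Q   [S -> Q]
Q+Q+Q ⇒ n+Q+Q   [Q -> n]
n+Q+Q ⇒ n+n+Q   [Q -> n]
n+n+Q ⇒ n+n+(S)   [Q -> ( S )]
n+n+(S) ⇒ n+n+(Q)   [S -> Q]
n+n+(Q) ⇒ n+n+(n)   [Q -> n]

S⇒S+Q⇒S+Q+Q⇒Q+Q+Q⇒n+Q+Q⇒n+n+Q⇒n+n+(S)⇒n+n+(Q)⇒n+n+(n)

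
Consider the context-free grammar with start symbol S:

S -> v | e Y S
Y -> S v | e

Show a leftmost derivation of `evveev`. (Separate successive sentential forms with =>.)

S => eYS   [S -> e Y S]
eYS => eSvS   [Y -> S v]
eSvS => evvS   [S -> v]
evvS => evveYS   [S -> e Y S]
evveYS => evveeS   [Y -> e]
evveeS => evveev   [S -> v]

S=>eYS=>eSvS=>evvS=>evveYS=>evveeS=>evveev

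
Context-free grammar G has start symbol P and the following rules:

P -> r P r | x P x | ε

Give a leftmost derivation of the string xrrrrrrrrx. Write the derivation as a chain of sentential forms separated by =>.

P=>xPx=>xrPrx=>xrrPrrx=>xrrrPrrrx=>xrrrrPrrrrx=>xrrrrrrrrx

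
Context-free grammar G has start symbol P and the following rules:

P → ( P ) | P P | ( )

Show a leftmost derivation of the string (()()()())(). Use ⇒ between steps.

P ⇒ PP ⇒ (P)P ⇒ (PP)P ⇒ (PPP)P ⇒ (PPPP)P ⇒ (()PPP)P ⇒ (()()PP)P ⇒ (()()()P)P ⇒ (()()()())P ⇒ (()()()())()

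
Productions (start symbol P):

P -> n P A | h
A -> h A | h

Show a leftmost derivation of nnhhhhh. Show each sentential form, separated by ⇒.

P ⇒ nPA ⇒ nnPAA ⇒ nnhAA ⇒ nnhhAA ⇒ nnhhhA ⇒ nnhhhhA ⇒ nnhhhhh

P ⇒ nPA   [P -> n P A]
nPA ⇒ nnPAA   [P -> n P A]
nnPAA ⇒ nnhAA   [P -> h]
nnhAA ⇒ nnhhAA   [A -> h A]
nnhhAA ⇒ nnhhhA   [A -> h]
nnhhhA ⇒ nnhhhhA   [A -> h A]
nnhhhhA ⇒ nnhhhhh   [A -> h]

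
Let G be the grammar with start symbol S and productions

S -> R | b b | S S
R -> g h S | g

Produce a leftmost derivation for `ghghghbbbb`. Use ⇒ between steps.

S⇒R⇒ghS⇒ghSS⇒ghRS⇒ghghSS⇒ghghRS⇒ghghghSS⇒ghghghbbS⇒ghghghbbbb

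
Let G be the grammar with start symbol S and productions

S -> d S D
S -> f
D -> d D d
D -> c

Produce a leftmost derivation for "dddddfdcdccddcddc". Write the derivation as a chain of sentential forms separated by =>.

S => dSD   [S -> d S D]
dSD => ddSDD   [S -> d S D]
ddSDD => dddSDDD   [S -> d S D]
dddSDDD => ddddSDDDD   [S -> d S D]
ddddSDDDD => dddddSDDDDD   [S -> d S D]
dddddSDDDDD => dddddfDDDDD   [S -> f]
dddddfDDDDD => dddddfdDdDDDD   [D -> d D d]
dddddfdDdDDDD => dddddfdcdDDDD   [D -> c]
dddddfdcdDDDD => dddddfdcdcDDD   [D -> c]
dddddfdcdcDDD => dddddfdcdccDD   [D -> c]
dddddfdcdccDD => dddddfdcdccdDdD   [D -> d D d]
dddddfdcdccdDdD => dddddfdcdccddDddD   [D -> d D d]
dddddfdcdccddDddD => dddddfdcdccddcddD   [D -> c]
dddddfdcdccddcddD => dddddfdcdccddcddc   [D -> c]

S=>dSD=>ddSDD=>dddSDDD=>ddddSDDDD=>dddddSDDDDD=>dddddfDDDDD=>dddddfdDdDDDD=>dddddfdcdDDDD=>dddddfdcdcDDD=>dddddfdcdccDD=>dddddfdcdccdDdD=>dddddfdcdccddDddD=>dddddfdcdccddcddD=>dddddfdcdccddcddc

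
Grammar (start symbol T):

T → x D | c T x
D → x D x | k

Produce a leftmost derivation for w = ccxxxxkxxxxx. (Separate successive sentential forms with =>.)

T => cTx => ccTxx => ccxDxx => ccxxDxxx => ccxxxDxxxx => ccxxxxDxxxxx => ccxxxxkxxxxx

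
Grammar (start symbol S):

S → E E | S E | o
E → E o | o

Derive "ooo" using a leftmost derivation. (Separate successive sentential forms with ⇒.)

S ⇒ SE ⇒ EEE ⇒ oEE ⇒ ooE ⇒ ooo

S ⇒ SE   [S → S E]
SE ⇒ EEE   [S → E E]
EEE ⇒ oEE   [E → o]
oEE ⇒ ooE   [E → o]
ooE ⇒ ooo   [E → o]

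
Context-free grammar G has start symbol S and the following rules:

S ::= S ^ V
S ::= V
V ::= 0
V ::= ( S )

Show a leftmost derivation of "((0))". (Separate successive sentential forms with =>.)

S => V   [S ::= V]
V => (S)   [V ::= ( S )]
(S) => (V)   [S ::= V]
(V) => ((S))   [V ::= ( S )]
((S)) => ((V))   [S ::= V]
((V)) => ((0))   [V ::= 0]

S => V => (S) => (V) => ((S)) => ((V)) => ((0))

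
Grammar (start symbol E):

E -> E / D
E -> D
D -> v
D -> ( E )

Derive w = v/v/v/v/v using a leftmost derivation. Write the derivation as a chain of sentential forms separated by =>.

E=>E/D=>E/D/D=>E/D/D/D=>E/D/D/D/D=>D/D/D/D/D=>v/D/D/D/D=>v/v/D/D/D=>v/v/v/D/D=>v/v/v/v/D=>v/v/v/v/v

E => E/D   [E -> E / D]
E/D => E/D/D   [E -> E / D]
E/D/D => E/D/D/D   [E -> E / D]
E/D/D/D => E/D/D/D/D   [E -> E / D]
E/D/D/D/D => D/D/D/D/D   [E -> D]
D/D/D/D/D => v/D/D/D/D   [D -> v]
v/D/D/D/D => v/v/D/D/D   [D -> v]
v/v/D/D/D => v/v/v/D/D   [D -> v]
v/v/v/D/D => v/v/v/v/D   [D -> v]
v/v/v/v/D => v/v/v/v/v   [D -> v]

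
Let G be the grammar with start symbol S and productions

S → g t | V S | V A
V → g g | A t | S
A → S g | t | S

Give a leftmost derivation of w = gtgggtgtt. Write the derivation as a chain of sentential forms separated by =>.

S=>VS=>SS=>gtS=>gtVA=>gtAtA=>gtSgtA=>gtVSgtA=>gtggSgtA=>gtgggtgtA=>gtgggtgtt

S => VS   [S → V S]
VS => SS   [V → S]
SS => gtS   [S → g t]
gtS => gtVA   [S → V A]
gtVA => gtAtA   [V → A t]
gtAtA => gtSgtA   [A → S g]
gtSgtA => gtVSgtA   [S → V S]
gtVSgtA => gtggSgtA   [V → g g]
gtggSgtA => gtgggtgtA   [S → g t]
gtgggtgtA => gtgggtgtt   [A → t]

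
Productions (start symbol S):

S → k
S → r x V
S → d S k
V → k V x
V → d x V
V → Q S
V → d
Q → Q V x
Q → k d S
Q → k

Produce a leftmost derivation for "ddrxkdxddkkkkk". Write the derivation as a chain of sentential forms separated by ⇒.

S ⇒ dSk ⇒ ddSkk ⇒ ddrxVkk ⇒ ddrxQSkk ⇒ ddrxQVxSkk ⇒ ddrxkVxSkk ⇒ ddrxkdxSkk ⇒ ddrxkdxdSkkk ⇒ ddrxkdxddSkkkk ⇒ ddrxkdxddkkkkk

S ⇒ dSk   [S → d S k]
dSk ⇒ ddSkk   [S → d S k]
ddSkk ⇒ ddrxVkk   [S → r x V]
ddrxVkk ⇒ ddrxQSkk   [V → Q S]
ddrxQSkk ⇒ ddrxQVxSkk   [Q → Q V x]
ddrxQVxSkk ⇒ ddrxkVxSkk   [Q → k]
ddrxkVxSkk ⇒ ddrxkdxSkk   [V → d]
ddrxkdxSkk ⇒ ddrxkdxdSkkk   [S → d S k]
ddrxkdxdSkkk ⇒ ddrxkdxddSkkkk   [S → d S k]
ddrxkdxddSkkkk ⇒ ddrxkdxddkkkkk   [S → k]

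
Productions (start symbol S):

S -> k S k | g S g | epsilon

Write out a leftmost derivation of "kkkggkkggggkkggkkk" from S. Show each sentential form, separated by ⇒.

S ⇒ kSk ⇒ kkSkk ⇒ kkkSkkk ⇒ kkkgSgkkk ⇒ kkkggSggkkk ⇒ kkkggkSkggkkk ⇒ kkkggkkSkkggkkk ⇒ kkkggkkgSgkkggkkk ⇒ kkkggkkggSggkkggkkk ⇒ kkkggkkggggkkggkkk

S ⇒ kSk   [S -> k S k]
kSk ⇒ kkSkk   [S -> k S k]
kkSkk ⇒ kkkSkkk   [S -> k S k]
kkkSkkk ⇒ kkkgSgkkk   [S -> g S g]
kkkgSgkkk ⇒ kkkggSggkkk   [S -> g S g]
kkkggSggkkk ⇒ kkkggkSkggkkk   [S -> k S k]
kkkggkSkggkkk ⇒ kkkggkkSkkggkkk   [S -> k S k]
kkkggkkSkkggkkk ⇒ kkkggkkgSgkkggkkk   [S -> g S g]
kkkggkkgSgkkggkkk ⇒ kkkggkkggSggkkggkkk   [S -> g S g]
kkkggkkggSggkkggkkk ⇒ kkkggkkggggkkggkkk   [S -> epsilon]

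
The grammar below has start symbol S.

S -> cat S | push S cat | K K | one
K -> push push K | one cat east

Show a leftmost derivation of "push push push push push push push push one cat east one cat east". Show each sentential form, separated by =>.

S => K K   [S -> K K]
K K => push push K K   [K -> push push K]
push push K K => push push push push K K   [K -> push push K]
push push push push K K => push push push push push push K K   [K -> push push K]
push push push push push push K K => push push push push push push push push K K   [K -> push push K]
push push push push push push push push K K => push push push push push push push push one cat east K   [K -> one cat east]
push push push push push push push push one cat east K => push push push push push push push push one cat east one cat east   [K -> one cat east]

S => K K => push push K K => push push push push K K => push push push push push push K K => push push push push push push push push K K => push push push push push push push push one cat east K => push push push push push push push push one cat east one cat east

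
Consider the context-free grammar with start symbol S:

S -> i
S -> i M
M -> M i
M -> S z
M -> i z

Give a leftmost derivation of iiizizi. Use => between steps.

S=>iM=>iMi=>iSzi=>iiMzi=>iiMizi=>iiSzizi=>iiizizi

S => iM   [S -> i M]
iM => iMi   [M -> M i]
iMi => iSzi   [M -> S z]
iSzi => iiMzi   [S -> i M]
iiMzi => iiMizi   [M -> M i]
iiMizi => iiSzizi   [M -> S z]
iiSzizi => iiizizi   [S -> i]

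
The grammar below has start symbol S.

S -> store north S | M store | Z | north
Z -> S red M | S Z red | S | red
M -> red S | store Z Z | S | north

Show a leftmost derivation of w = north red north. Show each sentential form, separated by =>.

S => Z   [S -> Z]
Z => S red M   [Z -> S red M]
S red M => north red M   [S -> north]
north red M => north red north   [M -> north]

S => Z => S red M => north red M => north red north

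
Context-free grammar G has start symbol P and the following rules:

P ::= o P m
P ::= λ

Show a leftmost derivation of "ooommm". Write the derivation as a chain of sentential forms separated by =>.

P=>oPm=>ooPmm=>oooPmmm=>ooommm

P => oPm   [P ::= o P m]
oPm => ooPmm   [P ::= o P m]
ooPmm => oooPmmm   [P ::= o P m]
oooPmmm => ooommm   [P ::= λ]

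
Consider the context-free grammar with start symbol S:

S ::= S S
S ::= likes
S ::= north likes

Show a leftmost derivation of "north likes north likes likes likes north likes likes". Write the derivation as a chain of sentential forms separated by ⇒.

S ⇒ S S ⇒ north likes S ⇒ north likes S S ⇒ north likes S S S ⇒ north likes S S S S ⇒ north likes S S S S S ⇒ north likes north likes S S S S ⇒ north likes north likes likes S S S ⇒ north likes north likes likes likes S S ⇒ north likes north likes likes likes north likes S ⇒ north likes north likes likes likes north likes likes

S ⇒ S S   [S ::= S S]
S S ⇒ north likes S   [S ::= north likes]
north likes S ⇒ north likes S S   [S ::= S S]
north likes S S ⇒ north likes S S S   [S ::= S S]
north likes S S S ⇒ north likes S S S S   [S ::= S S]
north likes S S S S ⇒ north likes S S S S S   [S ::= S S]
north likes S S S S S ⇒ north likes north likes S S S S   [S ::= north likes]
north likes north likes S S S S ⇒ north likes north likes likes S S S   [S ::= likes]
north likes north likes likes S S S ⇒ north likes north likes likes likes S S   [S ::= likes]
north likes north likes likes likes S S ⇒ north likes north likes likes likes north likes S   [S ::= north likes]
north likes north likes likes likes north likes S ⇒ north likes north likes likes likes north likes likes   [S ::= likes]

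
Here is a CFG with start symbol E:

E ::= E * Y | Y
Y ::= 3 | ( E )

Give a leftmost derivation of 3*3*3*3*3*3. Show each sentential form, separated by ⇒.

E ⇒ E*Y ⇒ E*Y*Y ⇒ E*Y*Y*Y ⇒ E*Y*Y*Y*Y ⇒ E*Y*Y*Y*Y*Y ⇒ Y*Y*Y*Y*Y*Y ⇒ 3*Y*Y*Y*Y*Y ⇒ 3*3*Y*Y*Y*Y ⇒ 3*3*3*Y*Y*Y ⇒ 3*3*3*3*Y*Y ⇒ 3*3*3*3*3*Y ⇒ 3*3*3*3*3*3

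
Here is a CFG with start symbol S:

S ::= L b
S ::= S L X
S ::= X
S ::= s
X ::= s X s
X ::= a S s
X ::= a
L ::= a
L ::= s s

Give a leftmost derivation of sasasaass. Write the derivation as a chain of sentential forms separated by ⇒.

S ⇒ X ⇒ sXs ⇒ saSss ⇒ saSLXss ⇒ saXLXss ⇒ sasXsLXss ⇒ sasasLXss ⇒ sasasaXss ⇒ sasasaass

S ⇒ X   [S ::= X]
X ⇒ sXs   [X ::= s X s]
sXs ⇒ saSss   [X ::= a S s]
saSss ⇒ saSLXss   [S ::= S L X]
saSLXss ⇒ saXLXss   [S ::= X]
saXLXss ⇒ sasXsLXss   [X ::= s X s]
sasXsLXss ⇒ sasasLXss   [X ::= a]
sasasLXss ⇒ sasasaXss   [L ::= a]
sasasaXss ⇒ sasasaass   [X ::= a]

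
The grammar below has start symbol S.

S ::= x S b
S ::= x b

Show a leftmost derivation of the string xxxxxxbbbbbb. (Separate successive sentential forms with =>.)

S => xSb => xxSbb => xxxSbbb => xxxxSbbbb => xxxxxSbbbbb => xxxxxxbbbbbb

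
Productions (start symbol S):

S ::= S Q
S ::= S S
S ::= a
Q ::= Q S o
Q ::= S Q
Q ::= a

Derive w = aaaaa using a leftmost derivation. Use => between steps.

S => SS   [S ::= S S]
SS => SSS   [S ::= S S]
SSS => SSSS   [S ::= S S]
SSSS => SQSSS   [S ::= S Q]
SQSSS => aQSSS   [S ::= a]
aQSSS => aaSSS   [Q ::= a]
aaSSS => aaaSS   [S ::= a]
aaaSS => aaaaS   [S ::= a]
aaaaS => aaaaa   [S ::= a]

S => SS => SSS => SSSS => SQSSS => aQSSS => aaSSS => aaaSS => aaaaS => aaaaa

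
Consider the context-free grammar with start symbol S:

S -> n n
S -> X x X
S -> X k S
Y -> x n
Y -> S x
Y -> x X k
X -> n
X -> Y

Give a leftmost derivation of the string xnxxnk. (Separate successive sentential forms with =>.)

S => XxX => YxX => xnxX => xnxY => xnxxXk => xnxxnk

S => XxX   [S -> X x X]
XxX => YxX   [X -> Y]
YxX => xnxX   [Y -> x n]
xnxX => xnxY   [X -> Y]
xnxY => xnxxXk   [Y -> x X k]
xnxxXk => xnxxnk   [X -> n]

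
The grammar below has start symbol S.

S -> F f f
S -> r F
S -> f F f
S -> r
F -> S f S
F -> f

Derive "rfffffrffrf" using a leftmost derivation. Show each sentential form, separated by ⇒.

S ⇒ rF   [S -> r F]
rF ⇒ rSfS   [F -> S f S]
rSfS ⇒ rfFffS   [S -> f F f]
rfFffS ⇒ rfSfSffS   [F -> S f S]
rfSfSffS ⇒ rfFfffSffS   [S -> F f f]
rfFfffSffS ⇒ rfffffSffS   [F -> f]
rfffffSffS ⇒ rfffffrffS   [S -> r]
rfffffrffS ⇒ rfffffrffrF   [S -> r F]
rfffffrffrF ⇒ rfffffrffrf   [F -> f]

S ⇒ rF ⇒ rSfS ⇒ rfFffS ⇒ rfSfSffS ⇒ rfFfffSffS ⇒ rfffffSffS ⇒ rfffffrffS ⇒ rfffffrffrF ⇒ rfffffrffrf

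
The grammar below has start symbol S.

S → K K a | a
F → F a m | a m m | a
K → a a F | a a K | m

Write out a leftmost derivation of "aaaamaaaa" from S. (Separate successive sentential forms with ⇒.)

S⇒KKa⇒aaFKa⇒aaFamKa⇒aaaamKa⇒aaaamaaFa⇒aaaamaaaa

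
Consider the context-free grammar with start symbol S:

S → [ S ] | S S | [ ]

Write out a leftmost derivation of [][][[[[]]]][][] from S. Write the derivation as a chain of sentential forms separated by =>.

S=>SS=>SSS=>SSSS=>[]SSS=>[]SSSS=>[][]SSS=>[][][S]SS=>[][][[S]]SS=>[][][[[S]]]SS=>[][][[[[]]]]SS=>[][][[[[]]]][]S=>[][][[[[]]]][][]

S => SS   [S → S S]
SS => SSS   [S → S S]
SSS => SSSS   [S → S S]
SSSS => []SSS   [S → [ ]]
[]SSS => []SSSS   [S → S S]
[]SSSS => [][]SSS   [S → [ ]]
[][]SSS => [][][S]SS   [S → [ S ]]
[][][S]SS => [][][[S]]SS   [S → [ S ]]
[][][[S]]SS => [][][[[S]]]SS   [S → [ S ]]
[][][[[S]]]SS => [][][[[[]]]]SS   [S → [ ]]
[][][[[[]]]]SS => [][][[[[]]]][]S   [S → [ ]]
[][][[[[]]]][]S => [][][[[[]]]][][]   [S → [ ]]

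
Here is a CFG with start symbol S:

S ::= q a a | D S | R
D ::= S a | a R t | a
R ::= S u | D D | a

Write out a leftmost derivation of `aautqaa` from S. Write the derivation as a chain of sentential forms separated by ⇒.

S ⇒ DS   [S ::= D S]
DS ⇒ aRtS   [D ::= a R t]
aRtS ⇒ aSutS   [R ::= S u]
aSutS ⇒ aRutS   [S ::= R]
aRutS ⇒ aautS   [R ::= a]
aautS ⇒ aautqaa   [S ::= q a a]

S ⇒ DS ⇒ aRtS ⇒ aSutS ⇒ aRutS ⇒ aautS ⇒ aautqaa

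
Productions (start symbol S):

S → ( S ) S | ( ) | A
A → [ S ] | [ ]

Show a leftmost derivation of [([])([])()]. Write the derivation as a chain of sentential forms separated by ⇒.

S ⇒ A ⇒ [S] ⇒ [(S)S] ⇒ [(A)S] ⇒ [([])S] ⇒ [([])(S)S] ⇒ [([])(A)S] ⇒ [([])([])S] ⇒ [([])([])()]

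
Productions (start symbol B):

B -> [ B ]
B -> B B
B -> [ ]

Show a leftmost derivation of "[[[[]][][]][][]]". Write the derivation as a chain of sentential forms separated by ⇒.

B ⇒ [B] ⇒ [BB] ⇒ [BBB] ⇒ [[B]BB] ⇒ [[BB]BB] ⇒ [[BBB]BB] ⇒ [[[B]BB]BB] ⇒ [[[[]]BB]BB] ⇒ [[[[]][]B]BB] ⇒ [[[[]][][]]BB] ⇒ [[[[]][][]][]B] ⇒ [[[[]][][]][][]]

B ⇒ [B]   [B -> [ B ]]
[B] ⇒ [BB]   [B -> B B]
[BB] ⇒ [BBB]   [B -> B B]
[BBB] ⇒ [[B]BB]   [B -> [ B ]]
[[B]BB] ⇒ [[BB]BB]   [B -> B B]
[[BB]BB] ⇒ [[BBB]BB]   [B -> B B]
[[BBB]BB] ⇒ [[[B]BB]BB]   [B -> [ B ]]
[[[B]BB]BB] ⇒ [[[[]]BB]BB]   [B -> [ ]]
[[[[]]BB]BB] ⇒ [[[[]][]B]BB]   [B -> [ ]]
[[[[]][]B]BB] ⇒ [[[[]][][]]BB]   [B -> [ ]]
[[[[]][][]]BB] ⇒ [[[[]][][]][]B]   [B -> [ ]]
[[[[]][][]][]B] ⇒ [[[[]][][]][][]]   [B -> [ ]]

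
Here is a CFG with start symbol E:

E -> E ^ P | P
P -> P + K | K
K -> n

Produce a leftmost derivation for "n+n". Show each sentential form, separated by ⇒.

E⇒P⇒P+K⇒K+K⇒n+K⇒n+n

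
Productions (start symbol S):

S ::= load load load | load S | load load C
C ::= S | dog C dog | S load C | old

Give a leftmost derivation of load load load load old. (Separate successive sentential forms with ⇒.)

S ⇒ load load C ⇒ load load S ⇒ load load load load C ⇒ load load load load old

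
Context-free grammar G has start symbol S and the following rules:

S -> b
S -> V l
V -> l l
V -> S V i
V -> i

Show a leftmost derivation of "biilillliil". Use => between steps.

S=>Vl=>SVil=>VlVil=>SVilVil=>bVilVil=>biilVil=>biilSViil=>biilVlViil=>biililViil=>biilillliil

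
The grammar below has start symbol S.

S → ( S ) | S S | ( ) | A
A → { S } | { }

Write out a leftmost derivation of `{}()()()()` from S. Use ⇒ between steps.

S ⇒ SS   [S → S S]
SS ⇒ SSS   [S → S S]
SSS ⇒ SSSS   [S → S S]
SSSS ⇒ SSSSS   [S → S S]
SSSSS ⇒ ASSSS   [S → A]
ASSSS ⇒ {}SSSS   [A → { }]
{}SSSS ⇒ {}()SSS   [S → ( )]
{}()SSS ⇒ {}()()SS   [S → ( )]
{}()()SS ⇒ {}()()()S   [S → ( )]
{}()()()S ⇒ {}()()()()   [S → ( )]

S ⇒ SS ⇒ SSS ⇒ SSSS ⇒ SSSSS ⇒ ASSSS ⇒ {}SSSS ⇒ {}()SSS ⇒ {}()()SS ⇒ {}()()()S ⇒ {}()()()()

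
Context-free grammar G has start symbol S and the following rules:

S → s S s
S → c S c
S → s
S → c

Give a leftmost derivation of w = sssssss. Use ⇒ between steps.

S⇒sSs⇒ssSss⇒sssSsss⇒sssssss

S ⇒ sSs   [S → s S s]
sSs ⇒ ssSss   [S → s S s]
ssSss ⇒ sssSsss   [S → s S s]
sssSsss ⇒ sssssss   [S → s]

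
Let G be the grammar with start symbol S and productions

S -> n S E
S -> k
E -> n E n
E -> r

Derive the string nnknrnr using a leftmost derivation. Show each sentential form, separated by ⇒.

S ⇒ nSE ⇒ nnSEE ⇒ nnkEE ⇒ nnknEnE ⇒ nnknrnE ⇒ nnknrnr

S ⇒ nSE   [S -> n S E]
nSE ⇒ nnSEE   [S -> n S E]
nnSEE ⇒ nnkEE   [S -> k]
nnkEE ⇒ nnknEnE   [E -> n E n]
nnknEnE ⇒ nnknrnE   [E -> r]
nnknrnE ⇒ nnknrnr   [E -> r]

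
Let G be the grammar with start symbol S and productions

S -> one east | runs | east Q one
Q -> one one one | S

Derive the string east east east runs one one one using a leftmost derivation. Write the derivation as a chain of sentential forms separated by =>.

S => east Q one => east S one => east east Q one one => east east S one one => east east east Q one one one => east east east S one one one => east east east runs one one one

S => east Q one   [S -> east Q one]
east Q one => east S one   [Q -> S]
east S one => east east Q one one   [S -> east Q one]
east east Q one one => east east S one one   [Q -> S]
east east S one one => east east east Q one one one   [S -> east Q one]
east east east Q one one one => east east east S one one one   [Q -> S]
east east east S one one one => east east east runs one one one   [S -> runs]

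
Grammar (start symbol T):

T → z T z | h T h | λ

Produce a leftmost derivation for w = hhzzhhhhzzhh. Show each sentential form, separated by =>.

T => hTh   [T → h T h]
hTh => hhThh   [T → h T h]
hhThh => hhzTzhh   [T → z T z]
hhzTzhh => hhzzTzzhh   [T → z T z]
hhzzTzzhh => hhzzhThzzhh   [T → h T h]
hhzzhThzzhh => hhzzhhThhzzhh   [T → h T h]
hhzzhhThhzzhh => hhzzhhhhzzhh   [T → λ]

T => hTh => hhThh => hhzTzhh => hhzzTzzhh => hhzzhThzzhh => hhzzhhThhzzhh => hhzzhhhhzzhh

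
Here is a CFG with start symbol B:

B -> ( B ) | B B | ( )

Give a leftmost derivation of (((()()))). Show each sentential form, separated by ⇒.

B ⇒ (B)   [B -> ( B )]
(B) ⇒ ((B))   [B -> ( B )]
((B)) ⇒ (((B)))   [B -> ( B )]
(((B))) ⇒ (((BB)))   [B -> B B]
(((BB))) ⇒ (((()B)))   [B -> ( )]
(((()B))) ⇒ (((()())))   [B -> ( )]

B ⇒ (B) ⇒ ((B)) ⇒ (((B))) ⇒ (((BB))) ⇒ (((()B))) ⇒ (((()())))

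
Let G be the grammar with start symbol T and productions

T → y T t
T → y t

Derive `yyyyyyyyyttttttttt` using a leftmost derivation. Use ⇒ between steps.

T ⇒ yTt   [T → y T t]
yTt ⇒ yyTtt   [T → y T t]
yyTtt ⇒ yyyTttt   [T → y T t]
yyyTttt ⇒ yyyyTtttt   [T → y T t]
yyyyTtttt ⇒ yyyyyTttttt   [T → y T t]
yyyyyTttttt ⇒ yyyyyyTtttttt   [T → y T t]
yyyyyyTtttttt ⇒ yyyyyyyTttttttt   [T → y T t]
yyyyyyyTttttttt ⇒ yyyyyyyyTtttttttt   [T → y T t]
yyyyyyyyTtttttttt ⇒ yyyyyyyyyttttttttt   [T → y t]

T ⇒ yTt ⇒ yyTtt ⇒ yyyTttt ⇒ yyyyTtttt ⇒ yyyyyTttttt ⇒ yyyyyyTtttttt ⇒ yyyyyyyTttttttt ⇒ yyyyyyyyTtttttttt ⇒ yyyyyyyyyttttttttt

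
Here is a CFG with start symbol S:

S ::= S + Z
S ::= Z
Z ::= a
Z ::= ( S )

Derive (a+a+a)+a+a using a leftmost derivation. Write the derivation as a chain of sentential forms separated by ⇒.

S ⇒ S+Z   [S ::= S + Z]
S+Z ⇒ S+Z+Z   [S ::= S + Z]
S+Z+Z ⇒ Z+Z+Z   [S ::= Z]
Z+Z+Z ⇒ (S)+Z+Z   [Z ::= ( S )]
(S)+Z+Z ⇒ (S+Z)+Z+Z   [S ::= S + Z]
(S+Z)+Z+Z ⇒ (S+Z+Z)+Z+Z   [S ::= S + Z]
(S+Z+Z)+Z+Z ⇒ (Z+Z+Z)+Z+Z   [S ::= Z]
(Z+Z+Z)+Z+Z ⇒ (a+Z+Z)+Z+Z   [Z ::= a]
(a+Z+Z)+Z+Z ⇒ (a+a+Z)+Z+Z   [Z ::= a]
(a+a+Z)+Z+Z ⇒ (a+a+a)+Z+Z   [Z ::= a]
(a+a+a)+Z+Z ⇒ (a+a+a)+a+Z   [Z ::= a]
(a+a+a)+a+Z ⇒ (a+a+a)+a+a   [Z ::= a]

S ⇒ S+Z ⇒ S+Z+Z ⇒ Z+Z+Z ⇒ (S)+Z+Z ⇒ (S+Z)+Z+Z ⇒ (S+Z+Z)+Z+Z ⇒ (Z+Z+Z)+Z+Z ⇒ (a+Z+Z)+Z+Z ⇒ (a+a+Z)+Z+Z ⇒ (a+a+a)+Z+Z ⇒ (a+a+a)+a+Z ⇒ (a+a+a)+a+a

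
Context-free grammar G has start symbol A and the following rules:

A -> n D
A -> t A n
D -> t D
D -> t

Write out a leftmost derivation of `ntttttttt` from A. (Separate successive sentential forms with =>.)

A=>nD=>ntD=>nttD=>ntttD=>nttttD=>ntttttD=>nttttttD=>ntttttttD=>ntttttttt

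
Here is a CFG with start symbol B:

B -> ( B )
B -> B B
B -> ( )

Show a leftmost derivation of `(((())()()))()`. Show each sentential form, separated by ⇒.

B ⇒ BB   [B -> B B]
BB ⇒ (B)B   [B -> ( B )]
(B)B ⇒ ((B))B   [B -> ( B )]
((B))B ⇒ ((BB))B   [B -> B B]
((BB))B ⇒ ((BBB))B   [B -> B B]
((BBB))B ⇒ (((B)BB))B   [B -> ( B )]
(((B)BB))B ⇒ (((())BB))B   [B -> ( )]
(((())BB))B ⇒ (((())()B))B   [B -> ( )]
(((())()B))B ⇒ (((())()()))B   [B -> ( )]
(((())()()))B ⇒ (((())()()))()   [B -> ( )]

B ⇒ BB ⇒ (B)B ⇒ ((B))B ⇒ ((BB))B ⇒ ((BBB))B ⇒ (((B)BB))B ⇒ (((())BB))B ⇒ (((())()B))B ⇒ (((())()()))B ⇒ (((())()()))()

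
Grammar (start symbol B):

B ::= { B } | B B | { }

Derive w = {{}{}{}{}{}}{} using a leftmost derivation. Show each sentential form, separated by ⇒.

B ⇒ BB   [B ::= B B]
BB ⇒ {B}B   [B ::= { B }]
{B}B ⇒ {BB}B   [B ::= B B]
{BB}B ⇒ {BBB}B   [B ::= B B]
{BBB}B ⇒ {BBBB}B   [B ::= B B]
{BBBB}B ⇒ {BBBBB}B   [B ::= B B]
{BBBBB}B ⇒ {{}BBBB}B   [B ::= { }]
{{}BBBB}B ⇒ {{}{}BBB}B   [B ::= { }]
{{}{}BBB}B ⇒ {{}{}{}BB}B   [B ::= { }]
{{}{}{}BB}B ⇒ {{}{}{}{}B}B   [B ::= { }]
{{}{}{}{}B}B ⇒ {{}{}{}{}{}}B   [B ::= { }]
{{}{}{}{}{}}B ⇒ {{}{}{}{}{}}{}   [B ::= { }]

B ⇒ BB ⇒ {B}B ⇒ {BB}B ⇒ {BBB}B ⇒ {BBBB}B ⇒ {BBBBB}B ⇒ {{}BBBB}B ⇒ {{}{}BBB}B ⇒ {{}{}{}BB}B ⇒ {{}{}{}{}B}B ⇒ {{}{}{}{}{}}B ⇒ {{}{}{}{}{}}{}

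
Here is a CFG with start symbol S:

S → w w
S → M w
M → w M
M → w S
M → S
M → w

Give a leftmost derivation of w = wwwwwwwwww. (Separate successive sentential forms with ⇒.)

S ⇒ Mw ⇒ wMw ⇒ wwMw ⇒ wwSw ⇒ wwMww ⇒ wwSww ⇒ wwMwww ⇒ wwwSwww ⇒ wwwMwwww ⇒ wwwwMwwww ⇒ wwwwSwwww ⇒ wwwwwwwwww

S ⇒ Mw   [S → M w]
Mw ⇒ wMw   [M → w M]
wMw ⇒ wwMw   [M → w M]
wwMw ⇒ wwSw   [M → S]
wwSw ⇒ wwMww   [S → M w]
wwMww ⇒ wwSww   [M → S]
wwSww ⇒ wwMwww   [S → M w]
wwMwww ⇒ wwwSwww   [M → w S]
wwwSwww ⇒ wwwMwwww   [S → M w]
wwwMwwww ⇒ wwwwMwwww   [M → w M]
wwwwMwwww ⇒ wwwwSwwww   [M → S]
wwwwSwwww ⇒ wwwwwwwwww   [S → w w]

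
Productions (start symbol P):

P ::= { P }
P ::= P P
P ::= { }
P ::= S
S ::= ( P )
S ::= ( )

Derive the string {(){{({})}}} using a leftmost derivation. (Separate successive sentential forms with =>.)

P => {P}   [P ::= { P }]
{P} => {PP}   [P ::= P P]
{PP} => {SP}   [P ::= S]
{SP} => {()P}   [S ::= ( )]
{()P} => {(){P}}   [P ::= { P }]
{(){P}} => {(){{P}}}   [P ::= { P }]
{(){{P}}} => {(){{S}}}   [P ::= S]
{(){{S}}} => {(){{(P)}}}   [S ::= ( P )]
{(){{(P)}}} => {(){{({})}}}   [P ::= { }]

P => {P} => {PP} => {SP} => {()P} => {(){P}} => {(){{P}}} => {(){{S}}} => {(){{(P)}}} => {(){{({})}}}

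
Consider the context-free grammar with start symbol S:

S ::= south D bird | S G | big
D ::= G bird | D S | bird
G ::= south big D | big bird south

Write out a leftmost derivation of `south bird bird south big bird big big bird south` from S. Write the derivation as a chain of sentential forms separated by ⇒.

S ⇒ S G   [S ::= S G]
S G ⇒ south D bird G   [S ::= south D bird]
south D bird G ⇒ south bird bird G   [D ::= bird]
south bird bird G ⇒ south bird bird south big D   [G ::= south big D]
south bird bird south big D ⇒ south bird bird south big D S   [D ::= D S]
south bird bird south big D S ⇒ south bird bird south big bird S   [D ::= bird]
south bird bird south big bird S ⇒ south bird bird south big bird S G   [S ::= S G]
south bird bird south big bird S G ⇒ south bird bird south big bird big G   [S ::= big]
south bird bird south big bird big G ⇒ south bird bird south big bird big big bird south   [G ::= big bird south]

S ⇒ S G ⇒ south D bird G ⇒ south bird bird G ⇒ south bird bird south big D ⇒ south bird bird south big D S ⇒ south bird bird south big bird S ⇒ south bird bird south big bird S G ⇒ south bird bird south big bird big G ⇒ south bird bird south big bird big big bird south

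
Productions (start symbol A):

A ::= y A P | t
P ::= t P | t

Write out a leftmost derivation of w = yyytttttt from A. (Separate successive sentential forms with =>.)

A => yAP => yyAPP => yyyAPPP => yyytPPP => yyyttPP => yyytttP => yyyttttP => yyytttttP => yyytttttt

A => yAP   [A ::= y A P]
yAP => yyAPP   [A ::= y A P]
yyAPP => yyyAPPP   [A ::= y A P]
yyyAPPP => yyytPPP   [A ::= t]
yyytPPP => yyyttPP   [P ::= t]
yyyttPP => yyytttP   [P ::= t]
yyytttP => yyyttttP   [P ::= t P]
yyyttttP => yyytttttP   [P ::= t P]
yyytttttP => yyytttttt   [P ::= t]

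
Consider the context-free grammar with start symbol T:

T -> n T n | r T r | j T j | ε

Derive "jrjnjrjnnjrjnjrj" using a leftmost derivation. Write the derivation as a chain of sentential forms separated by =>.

T => jTj   [T -> j T j]
jTj => jrTrj   [T -> r T r]
jrTrj => jrjTjrj   [T -> j T j]
jrjTjrj => jrjnTnjrj   [T -> n T n]
jrjnTnjrj => jrjnjTjnjrj   [T -> j T j]
jrjnjTjnjrj => jrjnjrTrjnjrj   [T -> r T r]
jrjnjrTrjnjrj => jrjnjrjTjrjnjrj   [T -> j T j]
jrjnjrjTjrjnjrj => jrjnjrjnTnjrjnjrj   [T -> n T n]
jrjnjrjnTnjrjnjrj => jrjnjrjnnjrjnjrj   [T -> ε]

T => jTj => jrTrj => jrjTjrj => jrjnTnjrj => jrjnjTjnjrj => jrjnjrTrjnjrj => jrjnjrjTjrjnjrj => jrjnjrjnTnjrjnjrj => jrjnjrjnnjrjnjrj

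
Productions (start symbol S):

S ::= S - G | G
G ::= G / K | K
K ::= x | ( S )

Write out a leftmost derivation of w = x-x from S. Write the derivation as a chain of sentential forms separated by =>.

S=>S-G=>G-G=>K-G=>x-G=>x-K=>x-x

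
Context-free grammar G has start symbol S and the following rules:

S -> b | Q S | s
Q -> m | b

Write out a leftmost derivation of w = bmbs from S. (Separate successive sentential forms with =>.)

S=>QS=>bS=>bQS=>bmS=>bmQS=>bmbS=>bmbs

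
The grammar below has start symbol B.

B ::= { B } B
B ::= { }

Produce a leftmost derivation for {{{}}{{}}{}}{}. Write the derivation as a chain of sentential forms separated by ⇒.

B ⇒ {B}B ⇒ {{B}B}B ⇒ {{{}}B}B ⇒ {{{}}{B}B}B ⇒ {{{}}{{}}B}B ⇒ {{{}}{{}}{}}B ⇒ {{{}}{{}}{}}{}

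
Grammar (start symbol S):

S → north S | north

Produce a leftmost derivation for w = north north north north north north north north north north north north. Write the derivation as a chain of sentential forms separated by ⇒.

S ⇒ north S ⇒ north north S ⇒ north north north S ⇒ north north north north S ⇒ north north north north north S ⇒ north north north north north north S ⇒ north north north north north north north S ⇒ north north north north north north north north S ⇒ north north north north north north north north north S ⇒ north north north north north north north north north north S ⇒ north north north north north north north north north north north S ⇒ north north north north north north north north north north north north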